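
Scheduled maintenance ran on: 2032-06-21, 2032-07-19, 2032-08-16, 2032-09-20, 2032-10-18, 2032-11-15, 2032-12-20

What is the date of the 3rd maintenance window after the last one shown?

These are Mondays at 28- or 35-day spacing (28, 28, 35, 28, 28, 35).
The pattern: 3rd Monday of the month.
3rd Monday of January 2033: 2033-01-17.
February 2033 — 3rd Monday is 2033-02-21.
March 2033 — 3rd Monday is 2033-03-21.

2033-03-21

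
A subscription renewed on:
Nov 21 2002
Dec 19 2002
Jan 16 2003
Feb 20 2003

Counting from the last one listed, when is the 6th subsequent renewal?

All dates are Thursdays, 28, 28, 35 days apart.
Specifically, the 3rd Thursday of each month.
March 2003 — 3rd Thursday is Mar 20 2003.
3rd Thursday of April 2003: Apr 17 2003.
3rd Thursday of May 2003: May 15 2003.
June 2003 — 3rd Thursday is Jun 19 2003.
July 2003 — 3rd Thursday is Jul 17 2003.
August 2003 — 3rd Thursday is Aug 21 2003.

Aug 21 2003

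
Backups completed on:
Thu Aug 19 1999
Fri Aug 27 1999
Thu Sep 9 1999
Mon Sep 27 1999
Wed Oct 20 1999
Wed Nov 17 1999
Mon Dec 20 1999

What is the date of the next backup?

Thu Jan 27 2000

The spacing grows by 5 each time: 8, 13, 18, 23, 28, 33 days.
Next gap: 38 days. Mon Dec 20 1999 + 38 days = Thu Jan 27 2000.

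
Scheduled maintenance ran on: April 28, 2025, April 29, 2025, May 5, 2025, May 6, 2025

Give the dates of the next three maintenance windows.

May 12, 2025; May 13, 2025; May 19, 2025

The gap pattern 1, 6, 1 repeats every 2 events.
These are the Mondays and Tuesdays of each week.
The following Monday is May 12, 2025.
The following Tuesday is May 13, 2025.
The following Monday is May 19, 2025.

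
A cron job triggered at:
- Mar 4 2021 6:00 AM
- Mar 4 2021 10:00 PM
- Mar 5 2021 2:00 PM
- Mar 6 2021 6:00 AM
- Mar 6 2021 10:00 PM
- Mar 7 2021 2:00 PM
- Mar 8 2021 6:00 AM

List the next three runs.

The interval is a steady 16 hours (16, 16, 16, 16, 16, 16).
Mar 8 2021 6:00 AM + 16 h = Mar 8 2021 10:00 PM.
Mar 8 2021 10:00 PM + 16 h = Mar 9 2021 2:00 PM.
Mar 9 2021 2:00 PM + 16 h = Mar 10 2021 6:00 AM.

Mar 8 2021 10:00 PM, Mar 9 2021 2:00 PM, Mar 10 2021 6:00 AM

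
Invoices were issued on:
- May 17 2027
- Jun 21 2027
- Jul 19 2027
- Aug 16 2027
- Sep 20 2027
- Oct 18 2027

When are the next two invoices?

These are Mondays at 28- or 35-day spacing (35, 28, 28, 35, 28).
The pattern: 3rd Monday of the month.
November 2027 — 3rd Monday is Nov 15 2027.
3rd Monday of December 2027: Dec 20 2027.

Nov 15 2027, Dec 20 2027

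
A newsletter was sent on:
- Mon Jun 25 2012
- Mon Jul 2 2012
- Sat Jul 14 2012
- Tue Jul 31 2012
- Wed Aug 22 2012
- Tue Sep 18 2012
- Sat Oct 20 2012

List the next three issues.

Mon Nov 26 2012, Mon Jan 7 2013, Sat Feb 23 2013

The spacing grows by 5 each time: 7, 12, 17, 22, 27, 32 days.
Next gap: 37 days. Sat Oct 20 2012 + 37 days = Mon Nov 26 2012.
Next gap: 42 days. Mon Nov 26 2012 + 42 days = Mon Jan 7 2013.
Next gap: 47 days. Mon Jan 7 2013 + 47 days = Sat Feb 23 2013.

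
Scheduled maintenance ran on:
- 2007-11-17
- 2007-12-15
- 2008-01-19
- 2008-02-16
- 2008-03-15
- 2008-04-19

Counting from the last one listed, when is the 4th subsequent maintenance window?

These are Saturdays at 28- or 35-day spacing (28, 35, 28, 28, 35).
The pattern: 3rd Saturday of the month.
3rd Saturday of May 2008: 2008-05-17.
June 2008 — 3rd Saturday is 2008-06-21.
3rd Saturday of July 2008: 2008-07-19.
3rd Saturday of August 2008: 2008-08-16.

2008-08-16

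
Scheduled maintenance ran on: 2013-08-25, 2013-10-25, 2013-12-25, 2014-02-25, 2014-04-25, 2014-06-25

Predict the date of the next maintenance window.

Gaps: 61, 61, 62, 59, 61 days — not constant. Every event is on the 25th of the month.
Pattern: the 25th of every 2 months.
Next: August 2014 → 2014-08-25.

2014-08-25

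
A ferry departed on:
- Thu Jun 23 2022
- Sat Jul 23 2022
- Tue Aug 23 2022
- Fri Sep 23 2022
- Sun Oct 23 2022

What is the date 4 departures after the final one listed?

Gaps: 30, 31, 31, 30 days — not constant. Every event is on the 23rd of the month.
Pattern: the 23rd of each month.
Next: November 2022 → Wed Nov 23 2022.
Next: December 2022 → Fri Dec 23 2022.
January 2023: Mon Jan 23 2023.
February 2023: Thu Feb 23 2023.

Thu Feb 23 2023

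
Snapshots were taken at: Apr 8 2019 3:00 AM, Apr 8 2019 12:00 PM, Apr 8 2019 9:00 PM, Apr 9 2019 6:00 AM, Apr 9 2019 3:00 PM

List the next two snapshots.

Apr 10 2019 12:00 AM, Apr 10 2019 9:00 AM

Gaps: 9, 9, 9, 9 hours — each event is 9 hours after the previous one.
Apr 9 2019 3:00 PM + 9 h = Apr 10 2019 12:00 AM.
Apr 10 2019 12:00 AM + 9 h = Apr 10 2019 9:00 AM.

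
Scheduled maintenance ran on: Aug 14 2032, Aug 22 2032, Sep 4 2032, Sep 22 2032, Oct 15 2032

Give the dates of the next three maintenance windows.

Nov 12 2032, Dec 15 2032, Jan 22 2033

Intervals are 8, 13, 18, 23 days — an arithmetic progression with common difference 5.
Next gap: 28 days. Oct 15 2032 + 28 days = Nov 12 2032.
Next gap: 33 days. Nov 12 2032 + 33 days = Dec 15 2032.
Next gap: 38 days. Dec 15 2032 + 38 days = Jan 22 2033.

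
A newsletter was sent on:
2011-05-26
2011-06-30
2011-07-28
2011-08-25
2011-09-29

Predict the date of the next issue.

All Thursdays; the gaps (35, 28, 28, 35) vary with month length.
This is the last Thursday of each month.
October 2011 ends with Thursday 2011-10-27.

2011-10-27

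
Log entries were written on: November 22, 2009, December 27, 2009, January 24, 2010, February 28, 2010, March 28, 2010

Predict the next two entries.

These are Sundays at 28- or 35-day spacing (35, 28, 35, 28).
The pattern: 4th Sunday of the month.
4th Sunday of April 2010: April 25, 2010.
May 2010 — 4th Sunday is May 23, 2010.

April 25, 2010; May 23, 2010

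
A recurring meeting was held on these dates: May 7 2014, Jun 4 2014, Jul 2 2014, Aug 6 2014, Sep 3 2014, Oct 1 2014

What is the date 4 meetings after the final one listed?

All dates are Wednesdays, 28, 28, 35, 28, 28 days apart.
Specifically, the 1st Wednesday of each month.
November 2014 — 1st Wednesday is Nov 5 2014.
December 2014 — 1st Wednesday is Dec 3 2014.
1st Wednesday of January 2015: Jan 7 2015.
1st Wednesday of February 2015: Feb 4 2015.

Feb 4 2015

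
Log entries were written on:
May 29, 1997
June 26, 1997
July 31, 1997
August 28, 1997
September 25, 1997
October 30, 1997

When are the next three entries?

November 27, 1997; December 25, 1997; January 29, 1998

All Thursdays; the gaps (28, 35, 28, 28, 35) vary with month length.
This is the last Thursday of each month.
Last Thursday of November 1997: November 27, 1997.
Last Thursday of December 1997: December 25, 1997.
January 1998 ends with Thursday January 29, 1998.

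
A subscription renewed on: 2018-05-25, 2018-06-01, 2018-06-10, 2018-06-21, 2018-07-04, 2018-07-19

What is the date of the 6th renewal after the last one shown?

2018-11-28

The spacing grows by 2 each time: 7, 9, 11, 13, 15 days.
Next gap: 17 days. 2018-07-19 + 17 days = 2018-08-05.
Next gap: 19 days. 2018-08-05 + 19 days = 2018-08-24.
Next gap: 21 days. 2018-08-24 + 21 days = 2018-09-14.
Next gap: 23 days. 2018-09-14 + 23 days = 2018-10-07.
Next gap: 25 days. 2018-10-07 + 25 days = 2018-11-01.
Next gap: 27 days. 2018-11-01 + 27 days = 2018-11-28.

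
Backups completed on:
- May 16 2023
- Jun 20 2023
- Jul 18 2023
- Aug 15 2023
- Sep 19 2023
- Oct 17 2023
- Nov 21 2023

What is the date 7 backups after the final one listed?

Jun 18 2024

All dates are Tuesdays, 35, 28, 28, 35, 28, 35 days apart.
Specifically, the 3rd Tuesday of each month.
3rd Tuesday of December 2023: Dec 19 2023.
January 2024 — 3rd Tuesday is Jan 16 2024.
3rd Tuesday of February 2024: Feb 20 2024.
March 2024 — 3rd Tuesday is Mar 19 2024.
April 2024 — 3rd Tuesday is Apr 16 2024.
May 2024 — 3rd Tuesday is May 21 2024.
June 2024 — 3rd Tuesday is Jun 18 2024.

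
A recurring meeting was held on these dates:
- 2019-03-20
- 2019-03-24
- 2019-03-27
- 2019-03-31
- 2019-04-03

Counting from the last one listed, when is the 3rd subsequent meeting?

Gaps: 4, 3, 4, 3 days — not constant, but cyclic with period 2.
The events fall on every Wednesday and Sunday.
The following Sunday is 2019-04-07.
The following Wednesday is 2019-04-10.
Next Sunday: 2019-04-14.

2019-04-14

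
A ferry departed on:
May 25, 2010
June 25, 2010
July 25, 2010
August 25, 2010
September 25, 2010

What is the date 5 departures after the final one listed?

The day-of-month is always 25 (31, 30, 31, 31 days between events).
So this recurs on the 25th of each month.
Next: October 2010 → October 25, 2010.
November 2010: November 25, 2010.
December 2010: December 25, 2010.
Next: January 2011 → January 25, 2011.
Next: February 2011 → February 25, 2011.

February 25, 2011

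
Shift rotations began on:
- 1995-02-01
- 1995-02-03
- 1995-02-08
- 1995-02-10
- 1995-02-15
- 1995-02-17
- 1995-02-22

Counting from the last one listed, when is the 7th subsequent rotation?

1995-03-17

The gap pattern 2, 5, 2, 5, 2, 5 repeats every 2 events.
These are the Wednesdays and Fridays of each week.
The following Friday is 1995-02-24.
The following Wednesday is 1995-03-01.
Next Friday: 1995-03-03.
The following Wednesday is 1995-03-08.
The following Friday is 1995-03-10.
The following Wednesday is 1995-03-15.
Next Friday: 1995-03-17.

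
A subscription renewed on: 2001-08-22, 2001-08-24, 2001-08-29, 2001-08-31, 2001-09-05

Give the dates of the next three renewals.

Gaps: 2, 5, 2, 5 days — not constant, but cyclic with period 2.
The events fall on every Wednesday and Friday.
The following Friday is 2001-09-07.
The following Wednesday is 2001-09-12.
The following Friday is 2001-09-14.

2001-09-07, 2001-09-12, 2001-09-14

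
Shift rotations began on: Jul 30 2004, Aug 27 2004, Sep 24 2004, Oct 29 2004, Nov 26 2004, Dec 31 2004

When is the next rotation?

Jan 28 2005

These are Fridays with 28, 28, 35, 28, 35-day gaps.
Each is the final Friday of its month — Jul 30 2004 is past the 28th, so '4th Friday' doesn't fit.
January 2005 ends with Friday Jan 28 2005.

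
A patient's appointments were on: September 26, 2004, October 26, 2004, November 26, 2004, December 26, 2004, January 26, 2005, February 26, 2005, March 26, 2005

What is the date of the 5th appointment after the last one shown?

The day-of-month is always 26 (30, 31, 30, 31, 31, 28 days between events).
So this recurs on the 26th of each month.
Next: April 2005 → April 26, 2005.
May 2005: May 26, 2005.
June 2005: June 26, 2005.
July 2005: July 26, 2005.
August 2005: August 26, 2005.

August 26, 2005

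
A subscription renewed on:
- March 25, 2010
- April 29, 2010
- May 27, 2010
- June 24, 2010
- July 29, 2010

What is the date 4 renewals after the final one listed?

Every date is a Thursday; gaps 35, 28, 28, 35 days.
Each is the last Thursday of its month (at least one falls on the 29th or later, ruling out '4th Thursday').
August 2010 ends with Thursday August 26, 2010.
September 2010 ends with Thursday September 30, 2010.
Last Thursday of October 2010: October 28, 2010.
Last Thursday of November 2010: November 25, 2010.

November 25, 2010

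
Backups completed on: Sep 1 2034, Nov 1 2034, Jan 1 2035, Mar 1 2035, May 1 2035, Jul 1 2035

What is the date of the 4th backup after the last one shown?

Gaps: 61, 61, 59, 61, 61 days — not constant. Every event is on the 1st of the month.
Pattern: the 1st of every 2 months.
September 2035: Sep 1 2035.
Next: November 2035 → Nov 1 2035.
Next: January 2036 → Jan 1 2036.
Next: March 2036 → Mar 1 2036.

Mar 1 2036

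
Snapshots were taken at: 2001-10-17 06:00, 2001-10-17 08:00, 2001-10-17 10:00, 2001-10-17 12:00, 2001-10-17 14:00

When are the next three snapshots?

Spacing: 2, 2, 2, 2 h — constant 2 h.
2001-10-17 14:00 + 2 h = 2001-10-17 16:00.
2001-10-17 16:00 + 2 h = 2001-10-17 18:00.
2001-10-17 18:00 + 2 h = 2001-10-17 20:00.

2001-10-17 16:00, 2001-10-17 18:00, 2001-10-17 20:00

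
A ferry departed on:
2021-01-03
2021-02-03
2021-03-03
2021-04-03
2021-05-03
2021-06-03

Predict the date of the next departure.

2021-07-03

The day-of-month is always 3 (31, 28, 31, 30, 31 days between events).
So this recurs on the 3rd of each month.
July 2021: 2021-07-03.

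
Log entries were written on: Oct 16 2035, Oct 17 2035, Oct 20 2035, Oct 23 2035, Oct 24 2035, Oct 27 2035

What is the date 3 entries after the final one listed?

Nov 3 2035

Every event lands on a Tuesday or Wednesday or Saturday (gaps cycle 1, 3, 3, 1, 3).
So the schedule is: every Tuesday, Wednesday and Saturday.
The following Tuesday is Oct 30 2035.
The following Wednesday is Oct 31 2035.
Next Saturday: Nov 3 2035.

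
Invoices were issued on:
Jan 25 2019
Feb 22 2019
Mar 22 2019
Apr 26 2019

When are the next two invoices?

All dates are Fridays, 28, 28, 35 days apart.
Specifically, the 4th Friday of each month.
May 2019 — 4th Friday is May 24 2019.
4th Friday of June 2019: Jun 28 2019.

May 24 2019, Jun 28 2019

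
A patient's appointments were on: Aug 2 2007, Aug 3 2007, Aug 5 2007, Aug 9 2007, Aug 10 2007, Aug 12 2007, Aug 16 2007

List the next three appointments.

Aug 17 2007, Aug 19 2007, Aug 23 2007

Every event lands on a Thursday or Friday or Sunday (gaps cycle 1, 2, 4, 1, 2, 4).
So the schedule is: every Thursday, Friday and Sunday.
The following Friday is Aug 17 2007.
Next Sunday: Aug 19 2007.
The following Thursday is Aug 23 2007.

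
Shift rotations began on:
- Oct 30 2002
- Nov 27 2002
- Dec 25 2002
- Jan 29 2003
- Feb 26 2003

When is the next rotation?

All Wednesdays; the gaps (28, 28, 35, 28) vary with month length.
This is the last Wednesday of each month.
Last Wednesday of March 2003: Mar 26 2003.

Mar 26 2003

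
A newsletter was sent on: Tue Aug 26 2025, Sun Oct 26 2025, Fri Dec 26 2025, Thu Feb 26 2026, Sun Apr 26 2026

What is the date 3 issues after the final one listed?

The day-of-month is always 26 (61, 61, 62, 59 days between events).
So this recurs on the 26th of every 2 months.
Next: June 2026 → Fri Jun 26 2026.
August 2026: Wed Aug 26 2026.
October 2026: Mon Oct 26 2026.

Mon Oct 26 2026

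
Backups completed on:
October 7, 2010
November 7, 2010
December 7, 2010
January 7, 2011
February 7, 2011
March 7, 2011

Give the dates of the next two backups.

Gaps: 31, 30, 31, 31, 28 days — not constant. Every event is on the 7th of the month.
Pattern: the 7th of each month.
Next: April 2011 → April 7, 2011.
May 2011: May 7, 2011.

April 7, 2011; May 7, 2011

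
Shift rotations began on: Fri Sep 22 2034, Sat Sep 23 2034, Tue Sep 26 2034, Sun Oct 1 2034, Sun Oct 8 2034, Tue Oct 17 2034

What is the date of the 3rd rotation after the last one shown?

Gaps: 1, 3, 5, 7, 9 days — each gap is 2 larger than the previous one.
Next gap: 11 days. Tue Oct 17 2034 + 11 days = Sat Oct 28 2034.
Next gap: 13 days. Sat Oct 28 2034 + 13 days = Fri Nov 10 2034.
Next gap: 15 days. Fri Nov 10 2034 + 15 days = Sat Nov 25 2034.

Sat Nov 25 2034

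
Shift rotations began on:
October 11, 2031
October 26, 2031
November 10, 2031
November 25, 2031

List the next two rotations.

The spacing is 15, 15, 15 days — always 15 days.
November 25, 2031 + 15 days = December 10, 2031.
December 10, 2031 + 15 days = December 25, 2031.

December 10, 2031; December 25, 2031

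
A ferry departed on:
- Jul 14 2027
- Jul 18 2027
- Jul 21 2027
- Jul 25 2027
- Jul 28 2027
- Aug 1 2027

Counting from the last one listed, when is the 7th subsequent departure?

Aug 25 2027

The gap pattern 4, 3, 4, 3, 4 repeats every 2 events.
These are the Wednesdays and Sundays of each week.
The following Wednesday is Aug 4 2027.
The following Sunday is Aug 8 2027.
Next Wednesday: Aug 11 2027.
Next Sunday: Aug 15 2027.
Next Wednesday: Aug 18 2027.
The following Sunday is Aug 22 2027.
Next Wednesday: Aug 25 2027.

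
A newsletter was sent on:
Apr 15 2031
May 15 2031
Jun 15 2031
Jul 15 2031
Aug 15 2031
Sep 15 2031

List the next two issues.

Gaps: 30, 31, 30, 31, 31 days — not constant. Every event is on the 15th of the month.
Pattern: the 15th of each month.
October 2031: Oct 15 2031.
Next: November 2031 → Nov 15 2031.

Oct 15 2031, Nov 15 2031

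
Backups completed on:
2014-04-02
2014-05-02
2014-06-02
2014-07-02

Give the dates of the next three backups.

The day-of-month is always 2 (30, 31, 30 days between events).
So this recurs on the 2nd of each month.
August 2014: 2014-08-02.
Next: September 2014 → 2014-09-02.
October 2014: 2014-10-02.

2014-08-02, 2014-09-02, 2014-10-02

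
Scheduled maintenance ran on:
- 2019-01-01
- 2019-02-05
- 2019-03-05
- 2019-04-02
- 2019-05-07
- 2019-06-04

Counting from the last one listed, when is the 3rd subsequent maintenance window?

2019-09-03

Gaps: 35, 28, 28, 35, 28 days — a mix of 28 and 35. Every date is a Tuesday.
Each is the 1st Tuesday of its month.
1st Tuesday of July 2019: 2019-07-02.
1st Tuesday of August 2019: 2019-08-06.
September 2019 — 1st Tuesday is 2019-09-03.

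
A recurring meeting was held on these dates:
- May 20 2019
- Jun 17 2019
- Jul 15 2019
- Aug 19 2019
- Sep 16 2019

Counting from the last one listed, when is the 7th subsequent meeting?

Apr 20 2020

These are Mondays at 28- or 35-day spacing (28, 28, 35, 28).
The pattern: 3rd Monday of the month.
3rd Monday of October 2019: Oct 21 2019.
November 2019 — 3rd Monday is Nov 18 2019.
December 2019 — 3rd Monday is Dec 16 2019.
3rd Monday of January 2020: Jan 20 2020.
3rd Monday of February 2020: Feb 17 2020.
March 2020 — 3rd Monday is Mar 16 2020.
April 2020 — 3rd Monday is Apr 20 2020.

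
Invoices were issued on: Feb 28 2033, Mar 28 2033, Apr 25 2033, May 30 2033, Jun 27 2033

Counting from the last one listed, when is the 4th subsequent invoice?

All Mondays; the gaps (28, 28, 35, 28) vary with month length.
This is the last Monday of each month.
July 2033 ends with Monday Jul 25 2033.
August 2033 ends with Monday Aug 29 2033.
Last Monday of September 2033: Sep 26 2033.
Last Monday of October 2033: Oct 31 2033.

Oct 31 2033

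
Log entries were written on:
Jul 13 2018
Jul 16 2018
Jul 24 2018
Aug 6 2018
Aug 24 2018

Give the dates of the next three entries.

The spacing grows by 5 each time: 3, 8, 13, 18 days.
Next gap: 23 days. Aug 24 2018 + 23 days = Sep 16 2018.
Next gap: 28 days. Sep 16 2018 + 28 days = Oct 14 2018.
Next gap: 33 days. Oct 14 2018 + 33 days = Nov 16 2018.

Sep 16 2018, Oct 14 2018, Nov 16 2018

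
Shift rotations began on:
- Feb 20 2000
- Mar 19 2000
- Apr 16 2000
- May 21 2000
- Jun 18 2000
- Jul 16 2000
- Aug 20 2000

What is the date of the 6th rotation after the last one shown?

Feb 18 2001

All dates are Sundays, 28, 28, 35, 28, 28, 35 days apart.
Specifically, the 3rd Sunday of each month.
3rd Sunday of September 2000: Sep 17 2000.
3rd Sunday of October 2000: Oct 15 2000.
3rd Sunday of November 2000: Nov 19 2000.
December 2000 — 3rd Sunday is Dec 17 2000.
3rd Sunday of January 2001: Jan 21 2001.
February 2001 — 3rd Sunday is Feb 18 2001.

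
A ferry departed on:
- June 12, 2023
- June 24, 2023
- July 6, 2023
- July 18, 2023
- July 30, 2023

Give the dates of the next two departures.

Every event comes 12 days after the last (12, 12, 12, 12).
July 30, 2023 + 12 days = August 11, 2023.
August 11, 2023 + 12 days = August 23, 2023.

August 11, 2023; August 23, 2023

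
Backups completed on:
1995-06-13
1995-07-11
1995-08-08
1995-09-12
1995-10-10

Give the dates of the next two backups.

1995-11-14, 1995-12-12

All dates are Tuesdays, 28, 28, 35, 28 days apart.
Specifically, the 2nd Tuesday of each month.
November 1995 — 2nd Tuesday is 1995-11-14.
December 1995 — 2nd Tuesday is 1995-12-12.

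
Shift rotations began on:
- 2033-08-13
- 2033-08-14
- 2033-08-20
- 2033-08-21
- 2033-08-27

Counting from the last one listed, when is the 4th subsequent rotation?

The gap pattern 1, 6, 1, 6 repeats every 2 events.
These are the Saturdays and Sundays of each week.
The following Sunday is 2033-08-28.
The following Saturday is 2033-09-03.
Next Sunday: 2033-09-04.
Next Saturday: 2033-09-10.

2033-09-10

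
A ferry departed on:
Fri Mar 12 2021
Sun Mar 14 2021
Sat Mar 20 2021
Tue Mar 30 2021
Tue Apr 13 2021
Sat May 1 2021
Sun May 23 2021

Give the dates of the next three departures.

The spacing grows by 4 each time: 2, 6, 10, 14, 18, 22 days.
Next gap: 26 days. Sun May 23 2021 + 26 days = Fri Jun 18 2021.
Next gap: 30 days. Fri Jun 18 2021 + 30 days = Sun Jul 18 2021.
Next gap: 34 days. Sun Jul 18 2021 + 34 days = Sat Aug 21 2021.

Fri Jun 18 2021, Sun Jul 18 2021, Sat Aug 21 2021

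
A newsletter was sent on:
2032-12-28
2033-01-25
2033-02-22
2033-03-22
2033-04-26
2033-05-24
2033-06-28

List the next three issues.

These are Tuesdays at 28- or 35-day spacing (28, 28, 28, 35, 28, 35).
The pattern: 4th Tuesday of the month.
July 2033 — 4th Tuesday is 2033-07-26.
4th Tuesday of August 2033: 2033-08-23.
September 2033 — 4th Tuesday is 2033-09-27.

2033-07-26, 2033-08-23, 2033-09-27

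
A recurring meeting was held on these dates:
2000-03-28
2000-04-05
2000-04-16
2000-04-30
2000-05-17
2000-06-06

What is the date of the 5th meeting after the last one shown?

Gaps: 8, 11, 14, 17, 20 days — each gap is 3 larger than the previous one.
Next gap: 23 days. 2000-06-06 + 23 days = 2000-06-29.
Next gap: 26 days. 2000-06-29 + 26 days = 2000-07-25.
Next gap: 29 days. 2000-07-25 + 29 days = 2000-08-23.
Next gap: 32 days. 2000-08-23 + 32 days = 2000-09-24.
Next gap: 35 days. 2000-09-24 + 35 days = 2000-10-29.

2000-10-29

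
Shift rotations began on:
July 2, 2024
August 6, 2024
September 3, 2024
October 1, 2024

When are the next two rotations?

November 5, 2024; December 3, 2024

All dates are Tuesdays, 35, 28, 28 days apart.
Specifically, the 1st Tuesday of each month.
1st Tuesday of November 2024: November 5, 2024.
1st Tuesday of December 2024: December 3, 2024.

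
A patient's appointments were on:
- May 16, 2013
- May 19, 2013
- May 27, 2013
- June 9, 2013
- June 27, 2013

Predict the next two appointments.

Gaps: 3, 8, 13, 18 days — each gap is 5 larger than the previous one.
Next gap: 23 days. June 27, 2013 + 23 days = July 20, 2013.
Next gap: 28 days. July 20, 2013 + 28 days = August 17, 2013.

July 20, 2013; August 17, 2013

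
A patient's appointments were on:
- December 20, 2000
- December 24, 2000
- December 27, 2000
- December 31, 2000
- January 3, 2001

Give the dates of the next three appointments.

Every event lands on a Wednesday or Sunday (gaps cycle 4, 3, 4, 3).
So the schedule is: every Wednesday and Sunday.
Next Sunday: January 7, 2001.
Next Wednesday: January 10, 2001.
The following Sunday is January 14, 2001.

January 7, 2001; January 10, 2001; January 14, 2001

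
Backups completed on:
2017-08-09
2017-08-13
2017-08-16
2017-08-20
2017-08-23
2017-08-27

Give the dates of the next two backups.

The gap pattern 4, 3, 4, 3, 4 repeats every 2 events.
These are the Wednesdays and Sundays of each week.
Next Wednesday: 2017-08-30.
Next Sunday: 2017-09-03.

2017-08-30, 2017-09-03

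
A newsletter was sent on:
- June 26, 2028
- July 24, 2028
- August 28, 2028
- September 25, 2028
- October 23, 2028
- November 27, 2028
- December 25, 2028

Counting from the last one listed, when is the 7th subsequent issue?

July 23, 2029

All dates are Mondays, 28, 35, 28, 28, 35, 28 days apart.
Specifically, the 4th Monday of each month.
January 2029 — 4th Monday is January 22, 2029.
4th Monday of February 2029: February 26, 2029.
March 2029 — 4th Monday is March 26, 2029.
April 2029 — 4th Monday is April 23, 2029.
May 2029 — 4th Monday is May 28, 2029.
4th Monday of June 2029: June 25, 2029.
July 2029 — 4th Monday is July 23, 2029.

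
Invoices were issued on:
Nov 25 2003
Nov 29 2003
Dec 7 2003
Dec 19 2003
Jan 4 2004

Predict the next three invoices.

Intervals are 4, 8, 12, 16 days — an arithmetic progression with common difference 4.
Next gap: 20 days. Jan 4 2004 + 20 days = Jan 24 2004.
Next gap: 24 days. Jan 24 2004 + 24 days = Feb 17 2004.
Next gap: 28 days. Feb 17 2004 + 28 days = Mar 16 2004.

Jan 24 2004, Feb 17 2004, Mar 16 2004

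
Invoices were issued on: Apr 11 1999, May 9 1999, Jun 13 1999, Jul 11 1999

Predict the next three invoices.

Aug 8 1999, Sep 12 1999, Oct 10 1999

All dates are Sundays, 28, 35, 28 days apart.
Specifically, the 2nd Sunday of each month.
2nd Sunday of August 1999: Aug 8 1999.
2nd Sunday of September 1999: Sep 12 1999.
2nd Sunday of October 1999: Oct 10 1999.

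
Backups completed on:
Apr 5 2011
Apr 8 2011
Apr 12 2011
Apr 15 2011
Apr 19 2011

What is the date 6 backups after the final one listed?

May 10 2011

The gap pattern 3, 4, 3, 4 repeats every 2 events.
These are the Tuesdays and Fridays of each week.
The following Friday is Apr 22 2011.
The following Tuesday is Apr 26 2011.
Next Friday: Apr 29 2011.
Next Tuesday: May 3 2011.
Next Friday: May 6 2011.
Next Tuesday: May 10 2011.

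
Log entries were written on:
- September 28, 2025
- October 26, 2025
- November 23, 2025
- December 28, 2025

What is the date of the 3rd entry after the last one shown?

March 22, 2026

All dates are Sundays, 28, 28, 35 days apart.
Specifically, the 4th Sunday of each month.
4th Sunday of January 2026: January 25, 2026.
February 2026 — 4th Sunday is February 22, 2026.
4th Sunday of March 2026: March 22, 2026.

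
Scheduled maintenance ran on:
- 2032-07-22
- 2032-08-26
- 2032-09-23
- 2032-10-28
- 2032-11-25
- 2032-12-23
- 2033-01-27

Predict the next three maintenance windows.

All dates are Thursdays, 35, 28, 35, 28, 28, 35 days apart.
Specifically, the 4th Thursday of each month.
4th Thursday of February 2033: 2033-02-24.
4th Thursday of March 2033: 2033-03-24.
4th Thursday of April 2033: 2033-04-28.

2033-02-24, 2033-03-24, 2033-04-28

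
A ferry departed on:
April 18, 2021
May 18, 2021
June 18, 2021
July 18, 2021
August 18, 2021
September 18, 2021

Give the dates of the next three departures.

October 18, 2021; November 18, 2021; December 18, 2021

The day-of-month is always 18 (30, 31, 30, 31, 31 days between events).
So this recurs on the 18th of each month.
Next: October 2021 → October 18, 2021.
Next: November 2021 → November 18, 2021.
December 2021: December 18, 2021.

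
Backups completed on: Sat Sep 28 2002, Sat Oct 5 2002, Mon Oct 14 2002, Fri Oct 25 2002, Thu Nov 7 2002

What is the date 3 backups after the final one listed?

The spacing grows by 2 each time: 7, 9, 11, 13 days.
Next gap: 15 days. Thu Nov 7 2002 + 15 days = Fri Nov 22 2002.
Next gap: 17 days. Fri Nov 22 2002 + 17 days = Mon Dec 9 2002.
Next gap: 19 days. Mon Dec 9 2002 + 19 days = Sat Dec 28 2002.

Sat Dec 28 2002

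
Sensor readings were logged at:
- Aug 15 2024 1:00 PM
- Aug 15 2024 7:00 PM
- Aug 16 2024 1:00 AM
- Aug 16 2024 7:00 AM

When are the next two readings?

Aug 16 2024 1:00 PM, Aug 16 2024 7:00 PM

The interval is a steady 6 hours (6, 6, 6).
Aug 16 2024 7:00 AM + 6 h = Aug 16 2024 1:00 PM.
Aug 16 2024 1:00 PM + 6 h = Aug 16 2024 7:00 PM.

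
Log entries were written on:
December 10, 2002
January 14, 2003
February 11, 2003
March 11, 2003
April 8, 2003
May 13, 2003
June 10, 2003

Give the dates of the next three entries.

July 8, 2003; August 12, 2003; September 9, 2003

Gaps: 35, 28, 28, 28, 35, 28 days — a mix of 28 and 35. Every date is a Tuesday.
Each is the 2nd Tuesday of its month.
July 2003 — 2nd Tuesday is July 8, 2003.
August 2003 — 2nd Tuesday is August 12, 2003.
2nd Tuesday of September 2003: September 9, 2003.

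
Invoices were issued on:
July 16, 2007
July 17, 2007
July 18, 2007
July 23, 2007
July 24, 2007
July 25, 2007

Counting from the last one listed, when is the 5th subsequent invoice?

August 7, 2007

The gap pattern 1, 1, 5, 1, 1 repeats every 3 events.
These are the Mondays, Tuesdays and Wednesdays of each week.
The following Monday is July 30, 2007.
The following Tuesday is July 31, 2007.
The following Wednesday is August 1, 2007.
Next Monday: August 6, 2007.
Next Tuesday: August 7, 2007.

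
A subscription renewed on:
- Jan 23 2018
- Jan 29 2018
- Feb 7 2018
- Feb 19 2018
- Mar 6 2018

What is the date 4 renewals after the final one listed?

Intervals are 6, 9, 12, 15 days — an arithmetic progression with common difference 3.
Next gap: 18 days. Mar 6 2018 + 18 days = Mar 24 2018.
Next gap: 21 days. Mar 24 2018 + 21 days = Apr 14 2018.
Next gap: 24 days. Apr 14 2018 + 24 days = May 8 2018.
Next gap: 27 days. May 8 2018 + 27 days = Jun 4 2018.

Jun 4 2018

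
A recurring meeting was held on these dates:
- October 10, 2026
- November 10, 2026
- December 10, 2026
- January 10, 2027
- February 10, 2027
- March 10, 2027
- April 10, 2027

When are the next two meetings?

Each date is the 10th; the gaps (31, 30, 31, 31, 28, 31) track the month lengths.
The rule is the 10th of each month.
May 2027: May 10, 2027.
June 2027: June 10, 2027.

May 10, 2027; June 10, 2027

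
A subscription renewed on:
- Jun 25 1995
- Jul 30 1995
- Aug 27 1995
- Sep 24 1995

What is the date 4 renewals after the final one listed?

Every date is a Sunday; gaps 35, 28, 28 days.
Each is the last Sunday of its month (at least one falls on the 29th or later, ruling out '4th Sunday').
Last Sunday of October 1995: Oct 29 1995.
November 1995 ends with Sunday Nov 26 1995.
Last Sunday of December 1995: Dec 31 1995.
Last Sunday of January 1996: Jan 28 1996.

Jan 28 1996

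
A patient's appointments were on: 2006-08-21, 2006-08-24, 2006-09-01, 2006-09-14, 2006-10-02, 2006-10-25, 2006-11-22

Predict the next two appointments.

2006-12-25, 2007-02-01

The spacing grows by 5 each time: 3, 8, 13, 18, 23, 28 days.
Next gap: 33 days. 2006-11-22 + 33 days = 2006-12-25.
Next gap: 38 days. 2006-12-25 + 38 days = 2007-02-01.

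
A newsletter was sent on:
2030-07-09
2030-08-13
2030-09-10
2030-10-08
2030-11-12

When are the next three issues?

2030-12-10, 2031-01-14, 2031-02-11

All dates are Tuesdays, 35, 28, 28, 35 days apart.
Specifically, the 2nd Tuesday of each month.
December 2030 — 2nd Tuesday is 2030-12-10.
January 2031 — 2nd Tuesday is 2031-01-14.
2nd Tuesday of February 2031: 2031-02-11.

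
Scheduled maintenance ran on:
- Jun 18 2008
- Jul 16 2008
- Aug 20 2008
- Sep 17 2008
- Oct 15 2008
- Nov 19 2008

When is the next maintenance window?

Dec 17 2008

Gaps: 28, 35, 28, 28, 35 days — a mix of 28 and 35. Every date is a Wednesday.
Each is the 3rd Wednesday of its month.
December 2008 — 3rd Wednesday is Dec 17 2008.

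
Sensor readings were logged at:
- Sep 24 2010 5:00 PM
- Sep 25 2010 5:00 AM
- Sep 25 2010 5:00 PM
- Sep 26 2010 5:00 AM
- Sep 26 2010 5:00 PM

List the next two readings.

Sep 27 2010 5:00 AM, Sep 27 2010 5:00 PM

Spacing: 12, 12, 12, 12 h — constant 12 h.
Sep 26 2010 5:00 PM + 12 h = Sep 27 2010 5:00 AM.
Sep 27 2010 5:00 AM + 12 h = Sep 27 2010 5:00 PM.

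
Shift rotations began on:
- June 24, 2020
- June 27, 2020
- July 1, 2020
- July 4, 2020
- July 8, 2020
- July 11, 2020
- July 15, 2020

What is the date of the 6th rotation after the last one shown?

Every event lands on a Wednesday or Saturday (gaps cycle 3, 4, 3, 4, 3, 4).
So the schedule is: every Wednesday and Saturday.
The following Saturday is July 18, 2020.
The following Wednesday is July 22, 2020.
Next Saturday: July 25, 2020.
Next Wednesday: July 29, 2020.
Next Saturday: August 1, 2020.
Next Wednesday: August 5, 2020.

August 5, 2020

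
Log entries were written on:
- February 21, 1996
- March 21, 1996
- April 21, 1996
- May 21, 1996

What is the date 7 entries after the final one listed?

December 21, 1996

The day-of-month is always 21 (29, 31, 30 days between events).
So this recurs on the 21st of each month.
June 1996: June 21, 1996.
July 1996: July 21, 1996.
August 1996: August 21, 1996.
September 1996: September 21, 1996.
October 1996: October 21, 1996.
November 1996: November 21, 1996.
December 1996: December 21, 1996.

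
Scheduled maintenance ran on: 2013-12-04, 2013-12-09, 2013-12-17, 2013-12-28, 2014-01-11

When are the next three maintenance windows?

Intervals are 5, 8, 11, 14 days — an arithmetic progression with common difference 3.
Next gap: 17 days. 2014-01-11 + 17 days = 2014-01-28.
Next gap: 20 days. 2014-01-28 + 20 days = 2014-02-17.
Next gap: 23 days. 2014-02-17 + 23 days = 2014-03-12.

2014-01-28, 2014-02-17, 2014-03-12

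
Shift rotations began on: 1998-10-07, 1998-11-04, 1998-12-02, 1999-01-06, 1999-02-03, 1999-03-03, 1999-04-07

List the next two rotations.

These are Wednesdays at 28- or 35-day spacing (28, 28, 35, 28, 28, 35).
The pattern: 1st Wednesday of the month.
1st Wednesday of May 1999: 1999-05-05.
June 1999 — 1st Wednesday is 1999-06-02.

1999-05-05, 1999-06-02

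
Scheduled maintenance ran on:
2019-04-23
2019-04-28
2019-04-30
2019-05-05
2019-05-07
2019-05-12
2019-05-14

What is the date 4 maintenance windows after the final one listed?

2019-05-28

The gap pattern 5, 2, 5, 2, 5, 2 repeats every 2 events.
These are the Tuesdays and Sundays of each week.
The following Sunday is 2019-05-19.
The following Tuesday is 2019-05-21.
The following Sunday is 2019-05-26.
The following Tuesday is 2019-05-28.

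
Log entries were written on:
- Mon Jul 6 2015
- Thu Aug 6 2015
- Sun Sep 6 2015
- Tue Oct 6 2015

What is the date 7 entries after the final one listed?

Fri May 6 2016

Each date is the 6th; the gaps (31, 31, 30) track the month lengths.
The rule is the 6th of each month.
November 2015: Fri Nov 6 2015.
December 2015: Sun Dec 6 2015.
Next: January 2016 → Wed Jan 6 2016.
February 2016: Sat Feb 6 2016.
March 2016: Sun Mar 6 2016.
April 2016: Wed Apr 6 2016.
May 2016: Fri May 6 2016.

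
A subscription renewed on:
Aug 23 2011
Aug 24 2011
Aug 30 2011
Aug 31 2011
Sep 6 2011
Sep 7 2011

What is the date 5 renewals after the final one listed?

The gap pattern 1, 6, 1, 6, 1 repeats every 2 events.
These are the Tuesdays and Wednesdays of each week.
Next Tuesday: Sep 13 2011.
Next Wednesday: Sep 14 2011.
The following Tuesday is Sep 20 2011.
Next Wednesday: Sep 21 2011.
The following Tuesday is Sep 27 2011.

Sep 27 2011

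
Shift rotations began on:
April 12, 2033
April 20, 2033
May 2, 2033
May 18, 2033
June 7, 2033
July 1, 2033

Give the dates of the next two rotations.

July 29, 2033; August 30, 2033

Gaps: 8, 12, 16, 20, 24 days — each gap is 4 larger than the previous one.
Next gap: 28 days. July 1, 2033 + 28 days = July 29, 2033.
Next gap: 32 days. July 29, 2033 + 32 days = August 30, 2033.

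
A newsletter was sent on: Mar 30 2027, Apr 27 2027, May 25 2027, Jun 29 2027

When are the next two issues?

All Tuesdays; the gaps (28, 28, 35) vary with month length.
This is the last Tuesday of each month.
Last Tuesday of July 2027: Jul 27 2027.
Last Tuesday of August 2027: Aug 31 2027.

Jul 27 2027, Aug 31 2027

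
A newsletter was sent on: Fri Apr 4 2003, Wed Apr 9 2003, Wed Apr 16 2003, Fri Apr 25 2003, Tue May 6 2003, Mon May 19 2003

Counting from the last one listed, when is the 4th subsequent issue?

Wed Jul 30 2003

Intervals are 5, 7, 9, 11, 13 days — an arithmetic progression with common difference 2.
Next gap: 15 days. Mon May 19 2003 + 15 days = Tue Jun 3 2003.
Next gap: 17 days. Tue Jun 3 2003 + 17 days = Fri Jun 20 2003.
Next gap: 19 days. Fri Jun 20 2003 + 19 days = Wed Jul 9 2003.
Next gap: 21 days. Wed Jul 9 2003 + 21 days = Wed Jul 30 2003.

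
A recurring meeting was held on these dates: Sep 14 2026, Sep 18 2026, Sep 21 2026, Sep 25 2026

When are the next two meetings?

Gaps: 4, 3, 4 days — not constant, but cyclic with period 2.
The events fall on every Monday and Friday.
Next Monday: Sep 28 2026.
Next Friday: Oct 2 2026.

Sep 28 2026, Oct 2 2026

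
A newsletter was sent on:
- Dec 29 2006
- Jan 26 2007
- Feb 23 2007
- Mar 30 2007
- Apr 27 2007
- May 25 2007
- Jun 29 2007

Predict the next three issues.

Every date is a Friday; gaps 28, 28, 35, 28, 28, 35 days.
Each is the last Friday of its month (at least one falls on the 29th or later, ruling out '4th Friday').
July 2007 ends with Friday Jul 27 2007.
Last Friday of August 2007: Aug 31 2007.
Last Friday of September 2007: Sep 28 2007.

Jul 27 2007, Aug 31 2007, Sep 28 2007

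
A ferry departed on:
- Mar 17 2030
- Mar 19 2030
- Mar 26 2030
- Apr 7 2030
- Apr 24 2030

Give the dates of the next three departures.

Gaps: 2, 7, 12, 17 days — each gap is 5 larger than the previous one.
Next gap: 22 days. Apr 24 2030 + 22 days = May 16 2030.
Next gap: 27 days. May 16 2030 + 27 days = Jun 12 2030.
Next gap: 32 days. Jun 12 2030 + 32 days = Jul 14 2030.

May 16 2030, Jun 12 2030, Jul 14 2030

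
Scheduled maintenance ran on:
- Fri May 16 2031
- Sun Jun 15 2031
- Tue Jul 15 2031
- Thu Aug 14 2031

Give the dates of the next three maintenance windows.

The spacing is 30, 30, 30 days — always 30 days.
Thu Aug 14 2031 + 30 days = Sat Sep 13 2031.
Sat Sep 13 2031 + 30 days = Mon Oct 13 2031.
Mon Oct 13 2031 + 30 days = Wed Nov 12 2031.

Sat Sep 13 2031, Mon Oct 13 2031, Wed Nov 12 2031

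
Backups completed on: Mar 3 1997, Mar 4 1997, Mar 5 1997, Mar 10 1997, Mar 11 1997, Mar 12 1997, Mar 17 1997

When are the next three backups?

Gaps: 1, 1, 5, 1, 1, 5 days — not constant, but cyclic with period 3.
The events fall on every Monday, Tuesday and Wednesday.
Next Tuesday: Mar 18 1997.
Next Wednesday: Mar 19 1997.
Next Monday: Mar 24 1997.

Mar 18 1997, Mar 19 1997, Mar 24 1997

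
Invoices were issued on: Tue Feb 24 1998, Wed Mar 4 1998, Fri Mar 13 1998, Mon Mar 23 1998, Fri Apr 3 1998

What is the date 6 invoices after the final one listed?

Mon Jun 29 1998

Intervals are 8, 9, 10, 11 days — an arithmetic progression with common difference 1.
Next gap: 12 days. Fri Apr 3 1998 + 12 days = Wed Apr 15 1998.
Next gap: 13 days. Wed Apr 15 1998 + 13 days = Tue Apr 28 1998.
Next gap: 14 days. Tue Apr 28 1998 + 14 days = Tue May 12 1998.
Next gap: 15 days. Tue May 12 1998 + 15 days = Wed May 27 1998.
Next gap: 16 days. Wed May 27 1998 + 16 days = Fri Jun 12 1998.
Next gap: 17 days. Fri Jun 12 1998 + 17 days = Mon Jun 29 1998.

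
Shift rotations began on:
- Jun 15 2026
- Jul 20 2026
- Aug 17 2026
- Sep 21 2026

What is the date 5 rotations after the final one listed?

These are Mondays at 28- or 35-day spacing (35, 28, 35).
The pattern: 3rd Monday of the month.
3rd Monday of October 2026: Oct 19 2026.
3rd Monday of November 2026: Nov 16 2026.
December 2026 — 3rd Monday is Dec 21 2026.
January 2027 — 3rd Monday is Jan 18 2027.
3rd Monday of February 2027: Feb 15 2027.

Feb 15 2027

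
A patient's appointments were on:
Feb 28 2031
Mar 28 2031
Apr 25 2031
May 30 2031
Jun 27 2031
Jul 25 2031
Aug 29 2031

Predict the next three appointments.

Sep 26 2031, Oct 31 2031, Nov 28 2031

These are Fridays with 28, 28, 35, 28, 28, 35-day gaps.
Each is the final Friday of its month — May 30 2031 is past the 28th, so '4th Friday' doesn't fit.
Last Friday of September 2031: Sep 26 2031.
Last Friday of October 2031: Oct 31 2031.
November 2031 ends with Friday Nov 28 2031.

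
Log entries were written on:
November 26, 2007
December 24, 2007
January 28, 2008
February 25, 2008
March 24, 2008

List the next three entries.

April 28, 2008; May 26, 2008; June 23, 2008

Gaps: 28, 35, 28, 28 days — a mix of 28 and 35. Every date is a Monday.
Each is the 4th Monday of its month.
4th Monday of April 2008: April 28, 2008.
May 2008 — 4th Monday is May 26, 2008.
4th Monday of June 2008: June 23, 2008.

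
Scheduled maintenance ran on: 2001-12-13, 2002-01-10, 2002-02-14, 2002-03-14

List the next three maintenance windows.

2002-04-11, 2002-05-09, 2002-06-13

Gaps: 28, 35, 28 days — a mix of 28 and 35. Every date is a Thursday.
Each is the 2nd Thursday of its month.
April 2002 — 2nd Thursday is 2002-04-11.
2nd Thursday of May 2002: 2002-05-09.
June 2002 — 2nd Thursday is 2002-06-13.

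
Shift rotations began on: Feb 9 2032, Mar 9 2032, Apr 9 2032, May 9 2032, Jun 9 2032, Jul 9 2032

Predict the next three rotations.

Aug 9 2032, Sep 9 2032, Oct 9 2032

Each date is the 9th; the gaps (29, 31, 30, 31, 30) track the month lengths.
The rule is the 9th of each month.
August 2032: Aug 9 2032.
Next: September 2032 → Sep 9 2032.
Next: October 2032 → Oct 9 2032.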